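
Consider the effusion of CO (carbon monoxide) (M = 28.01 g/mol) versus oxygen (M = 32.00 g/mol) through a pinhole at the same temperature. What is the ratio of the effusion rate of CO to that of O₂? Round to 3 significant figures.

Using Graham's law: rate_CO/rate_O₂ = √(M_O₂/M_CO) = √(32.00/28.01) = √1.142 = 1.07.

1.07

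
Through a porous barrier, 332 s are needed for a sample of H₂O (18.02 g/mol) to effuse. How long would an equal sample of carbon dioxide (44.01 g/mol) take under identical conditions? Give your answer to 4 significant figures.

518.8 s

By Graham's law, t_CO₂/t_H₂O = √(M_CO₂/M_H₂O) = √(44.01/18.02) = √2.442 = 1.563.
So the time for CO₂ is 332 × 1.563 = 518.8 s.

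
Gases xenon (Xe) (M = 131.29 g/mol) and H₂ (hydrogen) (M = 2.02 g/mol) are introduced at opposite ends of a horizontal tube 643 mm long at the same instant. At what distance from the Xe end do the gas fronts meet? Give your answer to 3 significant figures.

The fronts meet when d_Xe + d_H₂ = L with d_Xe/d_H₂ = √(M_H₂/M_Xe) (Graham's law). Here √(M_H₂/M_Xe) = √(2.02/131.29) = 0.1240.
With d_Xe + d_H₂ = 643 mm, d_H₂ = 643/(1 + 0.1240) = 572.0 mm.
d_Xe = 643 − 572.0 = 71.0 mm.

71.0 mm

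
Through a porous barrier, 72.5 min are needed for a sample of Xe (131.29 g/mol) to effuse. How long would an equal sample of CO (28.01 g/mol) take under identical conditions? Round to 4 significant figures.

33.49 min

Graham's law gives t_CO/t_Xe = √(M_CO/M_Xe) = √(28.01/131.29) = √0.2133 = 0.4619.
So the time for CO is 72.5 × 0.4619 = 33.49 min.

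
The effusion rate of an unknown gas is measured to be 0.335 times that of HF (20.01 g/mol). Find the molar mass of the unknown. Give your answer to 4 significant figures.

178.3 g/mol

By Graham's law, rate_X/rate_HF = √(M_HF/M_X).
0.335 = √(20.01/M_X)
M_X = 20.01 / 0.335² = 20.01 / 0.1122 = 178.3 g/mol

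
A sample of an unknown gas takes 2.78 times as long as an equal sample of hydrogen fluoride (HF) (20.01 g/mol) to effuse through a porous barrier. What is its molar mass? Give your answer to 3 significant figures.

By Graham's law, t_X/t_HF = √(M_X/M_HF).
2.78 = √(M_X/20.01)
M_X = 20.01 × 2.78² = 20.01 × 7.728 = 155 g/mol

155 g/mol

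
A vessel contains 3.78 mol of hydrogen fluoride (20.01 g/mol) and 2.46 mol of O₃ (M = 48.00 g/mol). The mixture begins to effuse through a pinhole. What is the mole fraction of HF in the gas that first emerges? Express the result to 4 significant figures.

0.7041

Each component's effusion rate ∝ (its partial pressure)·(1/√M) ∝ n_i/√M_i.
So x_HF in the escaping gas = (n_HF/√M_HF) / Σ(n_i/√M_i)
= (3.78/√20.01) / (3.78/√20.01 + 2.46/√48.00) = 0.8450/(0.8450 + 0.3551) = 0.7041.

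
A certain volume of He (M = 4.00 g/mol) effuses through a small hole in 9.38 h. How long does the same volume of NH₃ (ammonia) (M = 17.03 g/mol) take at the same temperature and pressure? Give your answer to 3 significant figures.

19.4 h

From Graham's law, t_NH₃/t_He = √(M_NH₃/M_He) = √(17.03/4.00) = √4.258 = 2.063.
So the time for NH₃ is 9.38 × 2.063 = 19.4 h.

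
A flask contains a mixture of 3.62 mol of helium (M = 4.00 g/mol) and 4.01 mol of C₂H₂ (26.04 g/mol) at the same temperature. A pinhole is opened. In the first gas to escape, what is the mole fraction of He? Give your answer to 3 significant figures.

0.697

Rate_i ∝ x_i/√M_i (Graham's law weighted by mole fraction), so the effusate composition follows n_i/√M_i.
So x_He in the escaping gas = (n_He/√M_He) / Σ(n_i/√M_i)
= (3.62/√4.00) / (3.62/√4.00 + 4.01/√26.04) = 1.810/(1.810 + 0.7858) = 0.697.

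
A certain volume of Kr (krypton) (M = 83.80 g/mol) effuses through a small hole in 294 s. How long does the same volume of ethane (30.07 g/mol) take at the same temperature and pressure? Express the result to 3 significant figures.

176 s

From Graham's law, t_C₂H₆/t_Kr = √(M_C₂H₆/M_Kr) = √(30.07/83.80) = √0.3588 = 0.5990.
So the time for C₂H₆ is 294 × 0.5990 = 176 s.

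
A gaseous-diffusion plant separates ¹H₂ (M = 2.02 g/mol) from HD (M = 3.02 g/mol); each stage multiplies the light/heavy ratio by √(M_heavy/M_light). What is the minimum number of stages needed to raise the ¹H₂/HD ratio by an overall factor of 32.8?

18

Single-stage factor α = √(3.02/2.02), so ln α = ½ ln(1.49505) = 0.2011.
Need α^N ≥ 32.8 ⇒ N ≥ ln(32.8) / ln α = 3.490 / 0.2011 = 17.36.
Rounding up, N = 18 stages.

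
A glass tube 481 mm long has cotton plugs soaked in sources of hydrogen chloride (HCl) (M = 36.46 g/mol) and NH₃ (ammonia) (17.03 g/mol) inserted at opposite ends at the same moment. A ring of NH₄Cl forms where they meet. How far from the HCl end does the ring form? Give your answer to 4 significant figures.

Graham's law gives d_HCl/d_NH₃ = rate_HCl/rate_NH₃ = √(M_NH₃/M_HCl) = √(17.03/36.46) = 0.6834.
With d_HCl + d_NH₃ = 481 mm, d_NH₃ = 481/(1 + 0.6834) = 285.7 mm.
d_HCl = 481 − 285.7 = 195.3 mm.

195.3 mm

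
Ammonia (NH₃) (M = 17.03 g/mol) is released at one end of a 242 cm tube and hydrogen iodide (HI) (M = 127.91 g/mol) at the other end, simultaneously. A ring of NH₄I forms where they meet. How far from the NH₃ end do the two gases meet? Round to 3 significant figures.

177 cm

Distances travelled in equal time are proportional to diffusion rates, so d_NH₃/d_HI = √(M_HI/M_NH₃) = √(127.91/17.03) = 2.741.
With d_NH₃ + d_HI = 242 cm, d_HI = 242/(1 + 2.741) = 64.70 cm.
d_NH₃ = 242 − 64.70 = 177 cm.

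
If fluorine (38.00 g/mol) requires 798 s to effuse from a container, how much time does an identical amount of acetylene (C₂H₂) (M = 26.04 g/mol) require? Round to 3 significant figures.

Graham's law gives t_C₂H₂/t_F₂ = √(M_C₂H₂/M_F₂) = √(26.04/38.00) = √0.6853 = 0.8278.
So the time for C₂H₂ is 798 × 0.8278 = 661 s.

661 s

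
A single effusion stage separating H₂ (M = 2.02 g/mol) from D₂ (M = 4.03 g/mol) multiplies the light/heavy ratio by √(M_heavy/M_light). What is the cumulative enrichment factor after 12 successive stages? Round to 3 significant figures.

63.1

Overall factor = α^12 with α = √(4.03/2.02), i.e. (4.03/2.02)^(12/2).
= 1.99505^6 = 63.1.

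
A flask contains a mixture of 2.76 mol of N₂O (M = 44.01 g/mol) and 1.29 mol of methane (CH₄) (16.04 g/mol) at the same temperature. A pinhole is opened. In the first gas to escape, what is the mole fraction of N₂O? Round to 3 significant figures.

Effusion rate of each component ∝ n_i/√M_i (partial pressure × 1/√M).
Mole fraction of N₂O in the effusate = (n_N₂O/√M_N₂O) / (n_N₂O/√M_N₂O + n_CH₄/√M_CH₄)
= (2.76/√44.01) / (2.76/√44.01 + 1.29/√16.04) = 0.4160/(0.4160 + 0.3221) = 0.564.

0.564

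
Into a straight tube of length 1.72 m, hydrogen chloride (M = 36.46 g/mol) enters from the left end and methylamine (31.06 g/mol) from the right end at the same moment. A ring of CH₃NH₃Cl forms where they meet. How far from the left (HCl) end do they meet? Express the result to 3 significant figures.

0.826 m

Graham's law gives d_HCl/d_CH₃NH₂ = rate_HCl/rate_CH₃NH₂ = √(M_CH₃NH₂/M_HCl) = √(31.06/36.46) = 0.9230.
With d_HCl + d_CH₃NH₂ = 1.72 m, d_CH₃NH₂ = 1.72/(1 + 0.9230) = 0.8944 m.
d_HCl = 1.72 − 0.8944 = 0.826 m.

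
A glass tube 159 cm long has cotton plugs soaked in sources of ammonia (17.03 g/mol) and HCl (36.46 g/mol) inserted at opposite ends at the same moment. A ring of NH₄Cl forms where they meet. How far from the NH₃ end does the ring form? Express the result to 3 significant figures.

Graham's law gives d_NH₃/d_HCl = rate_NH₃/rate_HCl = √(M_HCl/M_NH₃) = √(36.46/17.03) = 1.463.
With d_NH₃ + d_HCl = 159 cm, d_HCl = 159/(1 + 1.463) = 64.55 cm.
d_NH₃ = 159 − 64.55 = 94.4 cm.

94.4 cm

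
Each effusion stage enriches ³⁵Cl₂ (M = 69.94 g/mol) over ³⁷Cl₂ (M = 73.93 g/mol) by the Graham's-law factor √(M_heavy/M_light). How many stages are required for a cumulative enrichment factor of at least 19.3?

107

Single-stage factor α = √(73.93/69.94), so ln α = ½ ln(1.05705) = 0.02774.
Need α^N ≥ 19.3 ⇒ N ≥ ln(19.3) / ln α = 2.960 / 0.02774 = 106.71.
So at least 107 stages are needed.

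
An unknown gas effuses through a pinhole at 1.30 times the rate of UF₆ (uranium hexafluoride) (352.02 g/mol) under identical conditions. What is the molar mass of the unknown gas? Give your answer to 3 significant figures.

By Graham's law, rate_X/rate_UF₆ = √(M_UF₆/M_X).
1.30 = √(352.02/M_X)
M_X = 352.02 / 1.30² = 352.02 / 1.690 = 208 g/mol

208 g/mol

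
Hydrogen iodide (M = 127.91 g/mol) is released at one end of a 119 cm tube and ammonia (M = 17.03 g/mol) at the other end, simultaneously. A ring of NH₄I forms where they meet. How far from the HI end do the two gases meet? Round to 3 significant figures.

31.8 cm

The fronts meet when d_HI + d_NH₃ = L with d_HI/d_NH₃ = √(M_NH₃/M_HI) (Graham's law). Here √(M_NH₃/M_HI) = √(17.03/127.91) = 0.3649.
With d_HI + d_NH₃ = 119 cm, d_NH₃ = 119/(1 + 0.3649) = 87.19 cm.
d_HI = 119 − 87.19 = 31.8 cm.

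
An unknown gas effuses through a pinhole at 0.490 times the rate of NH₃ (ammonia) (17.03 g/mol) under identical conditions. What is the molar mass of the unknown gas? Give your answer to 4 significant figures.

By Graham's law, rate_X/rate_NH₃ = √(M_NH₃/M_X).
0.490 = √(17.03/M_X)
M_X = 17.03 / 0.490² = 17.03 / 0.2401 = 70.93 g/mol

70.93 g/mol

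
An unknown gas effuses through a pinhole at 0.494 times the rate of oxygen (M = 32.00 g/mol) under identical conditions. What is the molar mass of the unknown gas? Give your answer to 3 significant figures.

Graham's law gives rate_X/rate_O₂ = √(M_O₂/M_X).
0.494 = √(32.00/M_X)
M_X = 32.00 / 0.494² = 32.00 / 0.2440 = 131 g/mol

131 g/mol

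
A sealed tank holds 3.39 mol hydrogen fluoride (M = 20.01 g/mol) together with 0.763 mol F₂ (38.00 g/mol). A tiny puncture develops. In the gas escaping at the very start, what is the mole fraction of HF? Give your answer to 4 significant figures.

0.8596

Each component's effusion rate ∝ (its partial pressure)·(1/√M) ∝ n_i/√M_i.
So x_HF in the escaping gas = (n_HF/√M_HF) / Σ(n_i/√M_i)
= (3.39/√20.01) / (3.39/√20.01 + 0.763/√38.00) = 0.7578/(0.7578 + 0.1238) = 0.8596.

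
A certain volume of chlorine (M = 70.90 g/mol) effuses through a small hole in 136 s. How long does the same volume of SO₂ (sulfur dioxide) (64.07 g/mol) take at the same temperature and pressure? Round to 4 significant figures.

By Graham's law, t_SO₂/t_Cl₂ = √(M_SO₂/M_Cl₂) = √(64.07/70.90) = √0.9037 = 0.9506.
So the time for SO₂ is 136 × 0.9506 = 129.3 s.

129.3 s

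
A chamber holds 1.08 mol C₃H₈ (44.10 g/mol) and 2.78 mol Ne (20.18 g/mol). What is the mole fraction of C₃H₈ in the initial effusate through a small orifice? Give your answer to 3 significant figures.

Rate_i ∝ x_i/√M_i (Graham's law weighted by mole fraction), so the effusate composition follows n_i/√M_i.
x_C₃H₈(eff) = (n_C₃H₈/√M_C₃H₈) / (n_C₃H₈/√M_C₃H₈ + n_Ne/√M_Ne)
= (1.08/√44.10) / (1.08/√44.10 + 2.78/√20.18) = 0.1626/(0.1626 + 0.6188) = 0.208.

0.208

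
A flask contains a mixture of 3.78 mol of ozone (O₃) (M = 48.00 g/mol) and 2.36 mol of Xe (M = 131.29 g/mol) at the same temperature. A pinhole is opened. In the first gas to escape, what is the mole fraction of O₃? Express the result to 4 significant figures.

0.7259

Each component's effusion rate ∝ (its partial pressure)·(1/√M) ∝ n_i/√M_i.
So x_O₃ in the escaping gas = (n_O₃/√M_O₃) / Σ(n_i/√M_i)
= (3.78/√48.00) / (3.78/√48.00 + 2.36/√131.29) = 0.5456/(0.5456 + 0.2060) = 0.7259.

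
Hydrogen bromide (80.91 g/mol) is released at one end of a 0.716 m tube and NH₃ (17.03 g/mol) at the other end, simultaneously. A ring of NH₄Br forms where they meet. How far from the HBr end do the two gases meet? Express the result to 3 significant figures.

The fronts meet when d_HBr + d_NH₃ = L with d_HBr/d_NH₃ = √(M_NH₃/M_HBr) (Graham's law). Here √(M_NH₃/M_HBr) = √(17.03/80.91) = 0.4588.
With d_HBr + d_NH₃ = 0.716 m, d_NH₃ = 0.716/(1 + 0.4588) = 0.4908 m.
d_HBr = 0.716 − 0.4908 = 0.225 m.

0.225 m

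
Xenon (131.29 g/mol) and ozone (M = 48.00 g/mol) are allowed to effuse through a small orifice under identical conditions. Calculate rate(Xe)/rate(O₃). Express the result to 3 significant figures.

Graham's law gives rate_Xe/rate_O₃ = √(M_O₃/M_Xe) = √(48.00/131.29) = √0.3656 = 0.605.

0.605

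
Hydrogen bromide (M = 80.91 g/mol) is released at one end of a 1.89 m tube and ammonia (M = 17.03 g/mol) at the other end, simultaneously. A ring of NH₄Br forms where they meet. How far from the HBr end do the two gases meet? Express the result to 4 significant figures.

0.5944 m

Graham's law gives d_HBr/d_NH₃ = rate_HBr/rate_NH₃ = √(M_NH₃/M_HBr) = √(17.03/80.91) = 0.4588.
With d_HBr + d_NH₃ = 1.89 m, d_NH₃ = 1.89/(1 + 0.4588) = 1.296 m.
d_HBr = 1.89 − 1.296 = 0.5944 m.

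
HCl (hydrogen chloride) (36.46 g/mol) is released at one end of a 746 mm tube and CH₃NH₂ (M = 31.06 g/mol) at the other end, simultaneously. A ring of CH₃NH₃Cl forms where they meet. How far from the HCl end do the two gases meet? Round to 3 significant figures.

358 mm

Graham's law gives d_HCl/d_CH₃NH₂ = rate_HCl/rate_CH₃NH₂ = √(M_CH₃NH₂/M_HCl) = √(31.06/36.46) = 0.9230.
With d_HCl + d_CH₃NH₂ = 746 mm, d_CH₃NH₂ = 746/(1 + 0.9230) = 387.9 mm.
d_HCl = 746 − 387.9 = 358 mm.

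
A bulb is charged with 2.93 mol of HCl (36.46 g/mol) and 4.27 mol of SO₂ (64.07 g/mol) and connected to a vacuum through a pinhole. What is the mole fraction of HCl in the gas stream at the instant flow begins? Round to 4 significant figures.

0.4763

The effusion rate of species i is ∝ p_i/√M_i ∝ n_i/√M_i.
Mole fraction of HCl in the effusate = (n_HCl/√M_HCl) / (n_HCl/√M_HCl + n_SO₂/√M_SO₂)
= (2.93/√36.46) / (2.93/√36.46 + 4.27/√64.07) = 0.4852/(0.4852 + 0.5335) = 0.4763.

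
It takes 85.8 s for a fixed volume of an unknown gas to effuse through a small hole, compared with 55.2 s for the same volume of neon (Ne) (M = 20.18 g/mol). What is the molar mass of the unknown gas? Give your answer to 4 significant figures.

48.75 g/mol

Graham's law gives t_X/t_Ne = √(M_X/M_Ne).
85.8/55.2 = 1.554 = √(M_X/20.18)
M_X = 20.18 × 1.554² = 20.18 × 2.416 = 48.75 g/mol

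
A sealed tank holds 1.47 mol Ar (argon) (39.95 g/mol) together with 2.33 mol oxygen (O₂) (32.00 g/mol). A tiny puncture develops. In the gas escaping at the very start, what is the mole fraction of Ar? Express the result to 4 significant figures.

Effusion rate of each component ∝ n_i/√M_i (partial pressure × 1/√M).
Mole fraction of Ar in the effusate = (n_Ar/√M_Ar) / (n_Ar/√M_Ar + n_O₂/√M_O₂)
= (1.47/√39.95) / (1.47/√39.95 + 2.33/√32.00) = 0.2326/(0.2326 + 0.4119) = 0.3609.

0.3609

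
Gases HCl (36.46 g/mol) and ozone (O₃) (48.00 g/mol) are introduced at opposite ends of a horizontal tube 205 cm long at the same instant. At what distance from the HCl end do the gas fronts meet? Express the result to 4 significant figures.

Graham's law gives d_HCl/d_O₃ = rate_HCl/rate_O₃ = √(M_O₃/M_HCl) = √(48.00/36.46) = 1.147.
With d_HCl + d_O₃ = 205 cm, d_O₃ = 205/(1 + 1.147) = 95.46 cm.
d_HCl = 205 − 95.46 = 109.5 cm.

109.5 cm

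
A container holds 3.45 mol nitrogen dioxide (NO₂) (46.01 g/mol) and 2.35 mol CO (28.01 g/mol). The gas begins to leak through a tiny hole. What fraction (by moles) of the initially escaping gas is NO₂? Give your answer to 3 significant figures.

0.534

Effusion rate of each component ∝ n_i/√M_i (partial pressure × 1/√M).
So x_NO₂ in the escaping gas = (n_NO₂/√M_NO₂) / Σ(n_i/√M_i)
= (3.45/√46.01) / (3.45/√46.01 + 2.35/√28.01) = 0.5086/(0.5086 + 0.4440) = 0.534.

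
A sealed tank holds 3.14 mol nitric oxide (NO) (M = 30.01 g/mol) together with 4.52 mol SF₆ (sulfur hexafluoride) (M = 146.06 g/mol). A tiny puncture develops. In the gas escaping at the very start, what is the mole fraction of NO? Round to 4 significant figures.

Rate_i ∝ x_i/√M_i (Graham's law weighted by mole fraction), so the effusate composition follows n_i/√M_i.
x_NO(eff) = (n_NO/√M_NO) / (n_NO/√M_NO + n_SF₆/√M_SF₆)
= (3.14/√30.01) / (3.14/√30.01 + 4.52/√146.06) = 0.5732/(0.5732 + 0.3740) = 0.6051.

0.6051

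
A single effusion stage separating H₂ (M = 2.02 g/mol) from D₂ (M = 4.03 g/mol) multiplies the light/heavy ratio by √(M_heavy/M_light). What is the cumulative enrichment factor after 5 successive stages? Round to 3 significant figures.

Overall factor = α^5 with α = √(4.03/2.02), i.e. (4.03/2.02)^(5/2).
= 1.99505^(5/2) = 5.62.

5.62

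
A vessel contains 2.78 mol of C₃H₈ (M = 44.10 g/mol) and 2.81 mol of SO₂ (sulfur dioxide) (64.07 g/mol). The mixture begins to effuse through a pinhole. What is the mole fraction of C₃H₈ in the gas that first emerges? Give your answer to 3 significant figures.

0.544

Effusion rate of each component ∝ n_i/√M_i (partial pressure × 1/√M).
Mole fraction of C₃H₈ in the effusate = (n_C₃H₈/√M_C₃H₈) / (n_C₃H₈/√M_C₃H₈ + n_SO₂/√M_SO₂)
= (2.78/√44.10) / (2.78/√44.10 + 2.81/√64.07) = 0.4186/(0.4186 + 0.3511) = 0.544.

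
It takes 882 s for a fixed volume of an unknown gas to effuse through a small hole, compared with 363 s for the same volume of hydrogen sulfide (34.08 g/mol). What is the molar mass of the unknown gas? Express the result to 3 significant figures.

201 g/mol

By Graham's law, t_X/t_H₂S = √(M_X/M_H₂S).
882/363 = 2.430 = √(M_X/34.08)
M_X = 34.08 × 2.430² = 34.08 × 5.904 = 201 g/mol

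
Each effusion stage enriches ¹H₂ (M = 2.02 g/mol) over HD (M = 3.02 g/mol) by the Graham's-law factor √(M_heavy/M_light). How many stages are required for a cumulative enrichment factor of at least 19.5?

15

Single-stage factor α = √(3.02/2.02), so ln α = ½ ln(1.49505) = 0.2011.
Need α^N ≥ 19.5 ⇒ N ≥ ln(19.5) / ln α = 2.970 / 0.2011 = 14.77.
So at least 15 stages are needed.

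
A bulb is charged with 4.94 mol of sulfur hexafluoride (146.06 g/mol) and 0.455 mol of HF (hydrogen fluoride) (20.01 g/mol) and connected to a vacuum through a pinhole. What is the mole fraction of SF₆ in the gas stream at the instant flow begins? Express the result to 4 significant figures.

Effusion rate of each component ∝ n_i/√M_i (partial pressure × 1/√M).
Mole fraction of SF₆ in the effusate = (n_SF₆/√M_SF₆) / (n_SF₆/√M_SF₆ + n_HF/√M_HF)
= (4.94/√146.06) / (4.94/√146.06 + 0.455/√20.01) = 0.4088/(0.4088 + 0.1017) = 0.8007.

0.8007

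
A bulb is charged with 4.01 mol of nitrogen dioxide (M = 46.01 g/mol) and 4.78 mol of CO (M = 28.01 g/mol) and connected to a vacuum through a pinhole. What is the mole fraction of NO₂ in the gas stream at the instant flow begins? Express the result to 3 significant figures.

0.396

Rate_i ∝ x_i/√M_i (Graham's law weighted by mole fraction), so the effusate composition follows n_i/√M_i.
Mole fraction of NO₂ in the effusate = (n_NO₂/√M_NO₂) / (n_NO₂/√M_NO₂ + n_CO/√M_CO)
= (4.01/√46.01) / (4.01/√46.01 + 4.78/√28.01) = 0.5912/(0.5912 + 0.9032) = 0.396.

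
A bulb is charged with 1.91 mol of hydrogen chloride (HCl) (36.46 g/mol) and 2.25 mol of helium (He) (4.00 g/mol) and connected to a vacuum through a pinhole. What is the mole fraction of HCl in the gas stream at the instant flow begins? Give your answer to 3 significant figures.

0.219

Rate_i ∝ x_i/√M_i (Graham's law weighted by mole fraction), so the effusate composition follows n_i/√M_i.
So x_HCl in the escaping gas = (n_HCl/√M_HCl) / Σ(n_i/√M_i)
= (1.91/√36.46) / (1.91/√36.46 + 2.25/√4.00) = 0.3163/(0.3163 + 1.125) = 0.219.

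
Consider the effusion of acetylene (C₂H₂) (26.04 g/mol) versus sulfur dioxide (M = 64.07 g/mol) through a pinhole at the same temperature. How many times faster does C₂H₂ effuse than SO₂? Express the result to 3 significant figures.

From Graham's law, rate_C₂H₂/rate_SO₂ = √(M_SO₂/M_C₂H₂) = √(64.07/26.04) = √2.460 = 1.57.

1.57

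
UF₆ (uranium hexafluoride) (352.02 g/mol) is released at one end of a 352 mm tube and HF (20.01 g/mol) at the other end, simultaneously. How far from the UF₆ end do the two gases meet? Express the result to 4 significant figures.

67.77 mm

In equal time, each gas travels a distance ∝ its rate ∝ 1/√M, so d_UF₆/d_HF = √(M_HF/M_UF₆) = √(20.01/352.02) = 0.2384.
With d_UF₆ + d_HF = 352 mm, d_HF = 352/(1 + 0.2384) = 284.2 mm.
d_UF₆ = 352 − 284.2 = 67.77 mm.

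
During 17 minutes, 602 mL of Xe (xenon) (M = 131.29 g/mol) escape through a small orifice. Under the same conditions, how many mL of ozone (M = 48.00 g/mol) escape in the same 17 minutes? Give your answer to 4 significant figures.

By Graham's law, rate_O₃/rate_Xe = √(M_Xe/M_O₃) = √(131.29/48.00) = √2.735 = 1.654.
So the volume for O₃ is 602 × 1.654 = 995.6 mL.

995.6 mL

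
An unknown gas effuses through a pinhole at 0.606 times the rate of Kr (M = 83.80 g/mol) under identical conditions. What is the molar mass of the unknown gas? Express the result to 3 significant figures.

By Graham's law, rate_X/rate_Kr = √(M_Kr/M_X).
0.606 = √(83.80/M_X)
M_X = 83.80 / 0.606² = 83.80 / 0.3672 = 228 g/mol

228 g/mol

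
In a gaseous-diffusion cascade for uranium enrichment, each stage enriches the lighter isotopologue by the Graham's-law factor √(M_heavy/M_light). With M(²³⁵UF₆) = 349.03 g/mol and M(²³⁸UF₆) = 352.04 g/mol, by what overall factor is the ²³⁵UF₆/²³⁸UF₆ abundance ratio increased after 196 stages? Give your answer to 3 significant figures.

Each stage multiplies the ratio by α = √(352.04/349.03), so after 196 stages the overall factor is α^196 = (352.04/349.03)^(196/2).
= 1.00862^98 = 2.32.

2.32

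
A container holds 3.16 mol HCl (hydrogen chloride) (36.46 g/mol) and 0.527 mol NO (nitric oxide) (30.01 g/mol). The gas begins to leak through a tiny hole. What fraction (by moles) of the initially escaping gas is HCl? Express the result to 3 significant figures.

0.845

Rate_i ∝ x_i/√M_i (Graham's law weighted by mole fraction), so the effusate composition follows n_i/√M_i.
So x_HCl in the escaping gas = (n_HCl/√M_HCl) / Σ(n_i/√M_i)
= (3.16/√36.46) / (3.16/√36.46 + 0.527/√30.01) = 0.5233/(0.5233 + 0.09620) = 0.845.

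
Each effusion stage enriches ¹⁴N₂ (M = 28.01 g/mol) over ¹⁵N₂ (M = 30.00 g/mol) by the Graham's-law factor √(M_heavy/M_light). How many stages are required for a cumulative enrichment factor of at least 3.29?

35

Single-stage factor α = √(30.00/28.01), so ln α = ½ ln(1.07105) = 0.03432.
Need α^N ≥ 3.29 ⇒ N ≥ ln(3.29) / ln α = 1.191 / 0.03432 = 34.70.
Rounding up, N = 35 stages.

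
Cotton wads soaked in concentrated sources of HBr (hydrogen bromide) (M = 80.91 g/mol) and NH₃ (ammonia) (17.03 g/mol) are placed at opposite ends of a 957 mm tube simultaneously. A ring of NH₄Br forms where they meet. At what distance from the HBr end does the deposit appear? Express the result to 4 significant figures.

301.0 mm

In equal time, each gas travels a distance ∝ its rate ∝ 1/√M, so d_HBr/d_NH₃ = √(M_NH₃/M_HBr) = √(17.03/80.91) = 0.4588.
With d_HBr + d_NH₃ = 957 mm, d_NH₃ = 957/(1 + 0.4588) = 656.0 mm.
d_HBr = 957 − 656.0 = 301.0 mm.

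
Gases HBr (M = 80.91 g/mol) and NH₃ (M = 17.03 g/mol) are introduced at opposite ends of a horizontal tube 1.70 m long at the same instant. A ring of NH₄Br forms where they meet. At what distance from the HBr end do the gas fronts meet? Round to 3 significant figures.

0.535 m

In equal time, each gas travels a distance ∝ its rate ∝ 1/√M, so d_HBr/d_NH₃ = √(M_NH₃/M_HBr) = √(17.03/80.91) = 0.4588.
With d_HBr + d_NH₃ = 1.70 m, d_NH₃ = 1.70/(1 + 0.4588) = 1.165 m.
d_HBr = 1.70 − 1.165 = 0.535 m.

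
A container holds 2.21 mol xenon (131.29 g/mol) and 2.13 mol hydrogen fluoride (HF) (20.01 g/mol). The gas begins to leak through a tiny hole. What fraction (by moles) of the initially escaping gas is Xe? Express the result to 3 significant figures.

Each component's effusion rate ∝ (its partial pressure)·(1/√M) ∝ n_i/√M_i.
Mole fraction of Xe in the effusate = (n_Xe/√M_Xe) / (n_Xe/√M_Xe + n_HF/√M_HF)
= (2.21/√131.29) / (2.21/√131.29 + 2.13/√20.01) = 0.1929/(0.1929 + 0.4762) = 0.288.

0.288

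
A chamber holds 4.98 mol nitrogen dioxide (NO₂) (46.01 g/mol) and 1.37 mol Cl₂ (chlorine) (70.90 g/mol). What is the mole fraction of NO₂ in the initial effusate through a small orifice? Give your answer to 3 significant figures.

Effusion rate of each component ∝ n_i/√M_i (partial pressure × 1/√M).
x_NO₂(eff) = (n_NO₂/√M_NO₂) / (n_NO₂/√M_NO₂ + n_Cl₂/√M_Cl₂)
= (4.98/√46.01) / (4.98/√46.01 + 1.37/√70.90) = 0.7342/(0.7342 + 0.1627) = 0.819.

0.819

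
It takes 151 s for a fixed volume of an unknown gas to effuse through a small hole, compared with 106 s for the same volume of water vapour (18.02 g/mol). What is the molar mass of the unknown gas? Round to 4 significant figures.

Since effusion rate ∝ 1/√M, t_X/t_H₂O = √(M_X/M_H₂O).
151/106 = 1.425 = √(M_X/18.02)
M_X = 18.02 × 1.425² = 18.02 × 2.029 = 36.57 g/mol

36.57 g/mol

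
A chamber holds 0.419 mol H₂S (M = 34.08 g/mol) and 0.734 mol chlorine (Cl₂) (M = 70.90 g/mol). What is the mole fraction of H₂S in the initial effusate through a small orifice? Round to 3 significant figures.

Each component's effusion rate ∝ (its partial pressure)·(1/√M) ∝ n_i/√M_i.
So x_H₂S in the escaping gas = (n_H₂S/√M_H₂S) / Σ(n_i/√M_i)
= (0.419/√34.08) / (0.419/√34.08 + 0.734/√70.90) = 0.07177/(0.07177 + 0.08717) = 0.452.

0.452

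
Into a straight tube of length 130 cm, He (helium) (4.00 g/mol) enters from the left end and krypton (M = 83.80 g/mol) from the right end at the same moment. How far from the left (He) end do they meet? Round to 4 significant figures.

Graham's law gives d_He/d_Kr = rate_He/rate_Kr = √(M_Kr/M_He) = √(83.80/4.00) = 4.577.
With d_He + d_Kr = 130 cm, d_Kr = 130/(1 + 4.577) = 23.31 cm.
d_He = 130 − 23.31 = 106.7 cm.

106.7 cm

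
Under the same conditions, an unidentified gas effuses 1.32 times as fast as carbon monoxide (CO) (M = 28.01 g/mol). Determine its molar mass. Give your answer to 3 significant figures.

16.1 g/mol

Since effusion rate ∝ 1/√M, rate_X/rate_CO = √(M_CO/M_X).
1.32 = √(28.01/M_X)
M_X = 28.01 / 1.32² = 28.01 / 1.742 = 16.1 g/mol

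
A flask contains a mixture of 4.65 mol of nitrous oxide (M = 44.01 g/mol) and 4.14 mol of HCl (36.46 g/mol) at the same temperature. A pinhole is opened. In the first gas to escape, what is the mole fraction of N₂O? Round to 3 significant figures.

0.506

Effusion rate of each component ∝ n_i/√M_i (partial pressure × 1/√M).
So x_N₂O in the escaping gas = (n_N₂O/√M_N₂O) / Σ(n_i/√M_i)
= (4.65/√44.01) / (4.65/√44.01 + 4.14/√36.46) = 0.7009/(0.7009 + 0.6856) = 0.506.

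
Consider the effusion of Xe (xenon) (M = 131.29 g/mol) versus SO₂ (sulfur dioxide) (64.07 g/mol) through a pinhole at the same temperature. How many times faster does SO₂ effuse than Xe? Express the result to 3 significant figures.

1.43

Since effusion rate ∝ 1/√M, rate_SO₂/rate_Xe = √(M_Xe/M_SO₂) = √(131.29/64.07) = √2.049 = 1.43.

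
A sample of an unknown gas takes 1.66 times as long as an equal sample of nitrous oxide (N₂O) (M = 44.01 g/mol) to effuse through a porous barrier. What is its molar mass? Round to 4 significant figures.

121.3 g/mol

From Graham's law, t_X/t_N₂O = √(M_X/M_N₂O).
1.66 = √(M_X/44.01)
M_X = 44.01 × 1.66² = 44.01 × 2.756 = 121.3 g/mol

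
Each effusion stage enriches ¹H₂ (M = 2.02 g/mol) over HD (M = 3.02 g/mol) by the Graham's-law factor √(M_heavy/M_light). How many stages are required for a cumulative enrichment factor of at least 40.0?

19

Per stage α = (3.02/2.02)^(1/2) = 1.49505^0.5, giving ln α = 0.2011.
Need α^N ≥ 40.0 ⇒ N ≥ ln(40.0) / ln α = 3.689 / 0.2011 = 18.35.
So at least 19 stages are needed.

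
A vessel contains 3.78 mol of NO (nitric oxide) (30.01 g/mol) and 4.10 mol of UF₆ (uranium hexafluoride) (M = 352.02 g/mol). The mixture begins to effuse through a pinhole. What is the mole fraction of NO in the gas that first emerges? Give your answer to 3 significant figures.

The effusion rate of species i is ∝ p_i/√M_i ∝ n_i/√M_i.
Mole fraction of NO in the effusate = (n_NO/√M_NO) / (n_NO/√M_NO + n_UF₆/√M_UF₆)
= (3.78/√30.01) / (3.78/√30.01 + 4.10/√352.02) = 0.6900/(0.6900 + 0.2185) = 0.759.

0.759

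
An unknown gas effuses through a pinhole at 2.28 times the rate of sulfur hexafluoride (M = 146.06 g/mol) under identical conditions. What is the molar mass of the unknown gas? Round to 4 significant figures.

From Graham's law, rate_X/rate_SF₆ = √(M_SF₆/M_X).
2.28 = √(146.06/M_X)
M_X = 146.06 / 2.28² = 146.06 / 5.198 = 28.10 g/mol

28.10 g/mol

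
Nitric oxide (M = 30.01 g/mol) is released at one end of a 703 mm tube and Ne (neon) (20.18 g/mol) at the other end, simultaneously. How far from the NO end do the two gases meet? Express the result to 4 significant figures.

316.7 mm

In equal time, each gas travels a distance ∝ its rate ∝ 1/√M, so d_NO/d_Ne = √(M_Ne/M_NO) = √(20.18/30.01) = 0.8200.
With d_NO + d_Ne = 703 mm, d_Ne = 703/(1 + 0.8200) = 386.3 mm.
d_NO = 703 − 386.3 = 316.7 mm.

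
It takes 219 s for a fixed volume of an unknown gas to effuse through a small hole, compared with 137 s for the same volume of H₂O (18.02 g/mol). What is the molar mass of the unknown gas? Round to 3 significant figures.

46.0 g/mol

Using Graham's law: t_X/t_H₂O = √(M_X/M_H₂O).
219/137 = 1.599 = √(M_X/18.02)
M_X = 18.02 × 1.599² = 18.02 × 2.555 = 46.0 g/mol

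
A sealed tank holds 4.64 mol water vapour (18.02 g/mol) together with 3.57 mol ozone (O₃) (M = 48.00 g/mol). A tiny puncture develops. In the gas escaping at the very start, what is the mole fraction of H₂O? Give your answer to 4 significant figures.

0.6796

Each component's effusion rate ∝ (its partial pressure)·(1/√M) ∝ n_i/√M_i.
Mole fraction of H₂O in the effusate = (n_H₂O/√M_H₂O) / (n_H₂O/√M_H₂O + n_O₃/√M_O₃)
= (4.64/√18.02) / (4.64/√18.02 + 3.57/√48.00) = 1.093/(1.093 + 0.5153) = 0.6796.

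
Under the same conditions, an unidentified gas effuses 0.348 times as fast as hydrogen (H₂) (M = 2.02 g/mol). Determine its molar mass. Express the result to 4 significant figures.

16.68 g/mol

Graham's law gives rate_X/rate_H₂ = √(M_H₂/M_X).
0.348 = √(2.02/M_X)
M_X = 2.02 / 0.348² = 2.02 / 0.1211 = 16.68 g/mol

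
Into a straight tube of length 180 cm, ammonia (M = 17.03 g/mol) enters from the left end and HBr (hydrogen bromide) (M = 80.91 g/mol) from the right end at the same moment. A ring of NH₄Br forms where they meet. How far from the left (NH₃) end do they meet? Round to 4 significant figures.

The fronts meet when d_NH₃ + d_HBr = L with d_NH₃/d_HBr = √(M_HBr/M_NH₃) (Graham's law). Here √(M_HBr/M_NH₃) = √(80.91/17.03) = 2.180.
With d_NH₃ + d_HBr = 180 cm, d_HBr = 180/(1 + 2.180) = 56.61 cm.
d_NH₃ = 180 − 56.61 = 123.4 cm.

123.4 cm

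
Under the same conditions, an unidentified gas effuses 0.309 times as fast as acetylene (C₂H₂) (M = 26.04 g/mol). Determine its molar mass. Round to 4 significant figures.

From Graham's law, rate_X/rate_C₂H₂ = √(M_C₂H₂/M_X).
0.309 = √(26.04/M_X)
M_X = 26.04 / 0.309² = 26.04 / 0.09548 = 272.7 g/mol

272.7 g/mol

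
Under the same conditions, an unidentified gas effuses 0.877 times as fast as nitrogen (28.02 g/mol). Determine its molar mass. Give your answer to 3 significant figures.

36.4 g/mol

From Graham's law, rate_X/rate_N₂ = √(M_N₂/M_X).
0.877 = √(28.02/M_X)
M_X = 28.02 / 0.877² = 28.02 / 0.7691 = 36.4 g/mol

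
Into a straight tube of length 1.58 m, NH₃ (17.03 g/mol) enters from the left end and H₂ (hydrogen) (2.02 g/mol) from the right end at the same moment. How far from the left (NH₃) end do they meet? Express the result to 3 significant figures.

0.405 m

The fronts meet when d_NH₃ + d_H₂ = L with d_NH₃/d_H₂ = √(M_H₂/M_NH₃) (Graham's law). Here √(M_H₂/M_NH₃) = √(2.02/17.03) = 0.3444.
With d_NH₃ + d_H₂ = 1.58 m, d_H₂ = 1.58/(1 + 0.3444) = 1.175 m.
d_NH₃ = 1.58 − 1.175 = 0.405 m.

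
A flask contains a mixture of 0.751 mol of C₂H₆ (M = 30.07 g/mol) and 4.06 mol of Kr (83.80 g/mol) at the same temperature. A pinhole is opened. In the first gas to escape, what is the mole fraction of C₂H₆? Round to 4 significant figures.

Rate_i ∝ x_i/√M_i (Graham's law weighted by mole fraction), so the effusate composition follows n_i/√M_i.
Mole fraction of C₂H₆ in the effusate = (n_C₂H₆/√M_C₂H₆) / (n_C₂H₆/√M_C₂H₆ + n_Kr/√M_Kr)
= (0.751/√30.07) / (0.751/√30.07 + 4.06/√83.80) = 0.1370/(0.1370 + 0.4435) = 0.2359.

0.2359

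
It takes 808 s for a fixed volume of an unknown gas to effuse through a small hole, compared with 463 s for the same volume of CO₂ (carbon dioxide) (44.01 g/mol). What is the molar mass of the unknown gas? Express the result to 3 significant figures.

134 g/mol

From Graham's law, t_X/t_CO₂ = √(M_X/M_CO₂).
808/463 = 1.745 = √(M_X/44.01)
M_X = 44.01 × 1.745² = 44.01 × 3.046 = 134 g/mol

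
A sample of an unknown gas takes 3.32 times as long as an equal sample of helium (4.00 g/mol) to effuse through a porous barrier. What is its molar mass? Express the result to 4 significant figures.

Graham's law gives t_X/t_He = √(M_X/M_He).
3.32 = √(M_X/4.00)
M_X = 4.00 × 3.32² = 4.00 × 11.02 = 44.09 g/mol

44.09 g/mol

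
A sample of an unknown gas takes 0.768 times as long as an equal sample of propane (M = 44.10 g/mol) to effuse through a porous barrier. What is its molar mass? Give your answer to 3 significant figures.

26.0 g/mol

By Graham's law, t_X/t_C₃H₈ = √(M_X/M_C₃H₈).
0.768 = √(M_X/44.10)
M_X = 44.10 × 0.768² = 44.10 × 0.5898 = 26.0 g/mol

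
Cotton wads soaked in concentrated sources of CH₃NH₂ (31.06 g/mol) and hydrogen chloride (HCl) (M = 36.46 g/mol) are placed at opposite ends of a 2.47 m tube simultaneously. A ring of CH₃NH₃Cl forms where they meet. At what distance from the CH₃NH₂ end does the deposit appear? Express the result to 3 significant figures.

1.28 m

In equal time, each gas travels a distance ∝ its rate ∝ 1/√M, so d_CH₃NH₂/d_HCl = √(M_HCl/M_CH₃NH₂) = √(36.46/31.06) = 1.083.
With d_CH₃NH₂ + d_HCl = 2.47 m, d_HCl = 2.47/(1 + 1.083) = 1.186 m.
d_CH₃NH₂ = 2.47 − 1.186 = 1.28 m.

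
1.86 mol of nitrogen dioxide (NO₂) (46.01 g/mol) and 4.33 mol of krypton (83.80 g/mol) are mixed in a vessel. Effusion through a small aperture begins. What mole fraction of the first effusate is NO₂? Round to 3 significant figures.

0.367

Each component's effusion rate ∝ (its partial pressure)·(1/√M) ∝ n_i/√M_i.
x_NO₂(eff) = (n_NO₂/√M_NO₂) / (n_NO₂/√M_NO₂ + n_Kr/√M_Kr)
= (1.86/√46.01) / (1.86/√46.01 + 4.33/√83.80) = 0.2742/(0.2742 + 0.4730) = 0.367.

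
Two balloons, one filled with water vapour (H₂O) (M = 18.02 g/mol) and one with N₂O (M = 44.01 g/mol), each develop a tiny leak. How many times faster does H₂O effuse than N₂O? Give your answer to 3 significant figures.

1.56

Graham's law gives rate_H₂O/rate_N₂O = √(M_N₂O/M_H₂O) = √(44.01/18.02) = √2.442 = 1.56.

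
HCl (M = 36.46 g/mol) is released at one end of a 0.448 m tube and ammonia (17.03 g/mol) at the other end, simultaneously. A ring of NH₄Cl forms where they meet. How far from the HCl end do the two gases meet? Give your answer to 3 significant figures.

Graham's law gives d_HCl/d_NH₃ = rate_HCl/rate_NH₃ = √(M_NH₃/M_HCl) = √(17.03/36.46) = 0.6834.
With d_HCl + d_NH₃ = 0.448 m, d_NH₃ = 0.448/(1 + 0.6834) = 0.2661 m.
d_HCl = 0.448 − 0.2661 = 0.182 m.

0.182 m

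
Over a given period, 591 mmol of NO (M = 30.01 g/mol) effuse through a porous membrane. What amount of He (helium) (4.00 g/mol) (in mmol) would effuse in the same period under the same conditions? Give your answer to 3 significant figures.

Graham's law gives rate_He/rate_NO = √(M_NO/M_He) = √(30.01/4.00) = √7.503 = 2.739.
So the amount for He is 591 × 2.739 = 1620 mmol.

1620 mmol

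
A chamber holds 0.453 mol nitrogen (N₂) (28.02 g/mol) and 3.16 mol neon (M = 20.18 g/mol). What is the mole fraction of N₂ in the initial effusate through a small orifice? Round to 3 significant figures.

Rate_i ∝ x_i/√M_i (Graham's law weighted by mole fraction), so the effusate composition follows n_i/√M_i.
x_N₂(eff) = (n_N₂/√M_N₂) / (n_N₂/√M_N₂ + n_Ne/√M_Ne)
= (0.453/√28.02) / (0.453/√28.02 + 3.16/√20.18) = 0.08558/(0.08558 + 0.7034) = 0.108.

0.108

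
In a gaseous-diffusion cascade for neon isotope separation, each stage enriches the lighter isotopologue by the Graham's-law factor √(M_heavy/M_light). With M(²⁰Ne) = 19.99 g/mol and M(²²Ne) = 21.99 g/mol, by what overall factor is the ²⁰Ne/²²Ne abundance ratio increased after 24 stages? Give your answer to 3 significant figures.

Each stage multiplies the ratio by α = √(21.99/19.99), so after 24 stages the overall factor is α^24 = (21.99/19.99)^(24/2).
= 1.10005^12 = 3.14.

3.14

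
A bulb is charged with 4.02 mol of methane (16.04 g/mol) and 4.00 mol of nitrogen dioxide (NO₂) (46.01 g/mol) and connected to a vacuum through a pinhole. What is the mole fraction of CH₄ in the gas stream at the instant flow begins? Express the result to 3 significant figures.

0.630

Effusion rate of each component ∝ n_i/√M_i (partial pressure × 1/√M).
Mole fraction of CH₄ in the effusate = (n_CH₄/√M_CH₄) / (n_CH₄/√M_CH₄ + n_NO₂/√M_NO₂)
= (4.02/√16.04) / (4.02/√16.04 + 4.00/√46.01) = 1.004/(1.004 + 0.5897) = 0.630.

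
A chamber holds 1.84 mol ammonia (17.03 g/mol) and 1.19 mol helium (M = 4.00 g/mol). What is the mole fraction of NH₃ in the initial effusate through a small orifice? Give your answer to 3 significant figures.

0.428

Effusion rate of each component ∝ n_i/√M_i (partial pressure × 1/√M).
Mole fraction of NH₃ in the effusate = (n_NH₃/√M_NH₃) / (n_NH₃/√M_NH₃ + n_He/√M_He)
= (1.84/√17.03) / (1.84/√17.03 + 1.19/√4.00) = 0.4459/(0.4459 + 0.5950) = 0.428.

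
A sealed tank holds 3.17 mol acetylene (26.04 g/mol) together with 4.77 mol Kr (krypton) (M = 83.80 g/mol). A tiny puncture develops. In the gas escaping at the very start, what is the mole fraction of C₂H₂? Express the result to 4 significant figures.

Rate_i ∝ x_i/√M_i (Graham's law weighted by mole fraction), so the effusate composition follows n_i/√M_i.
Mole fraction of C₂H₂ in the effusate = (n_C₂H₂/√M_C₂H₂) / (n_C₂H₂/√M_C₂H₂ + n_Kr/√M_Kr)
= (3.17/√26.04) / (3.17/√26.04 + 4.77/√83.80) = 0.6212/(0.6212 + 0.5211) = 0.5438.

0.5438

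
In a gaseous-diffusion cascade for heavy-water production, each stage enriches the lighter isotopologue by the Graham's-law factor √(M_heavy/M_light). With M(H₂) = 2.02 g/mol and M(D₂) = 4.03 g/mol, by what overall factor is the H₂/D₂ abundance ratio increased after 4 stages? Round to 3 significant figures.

The single-stage factor is √(M_heavy/M_light), so 4 stages give [√(4.03/2.02)]^4 = (4.03/2.02)^(4/2).
= 1.99505^2 = 3.98.

3.98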